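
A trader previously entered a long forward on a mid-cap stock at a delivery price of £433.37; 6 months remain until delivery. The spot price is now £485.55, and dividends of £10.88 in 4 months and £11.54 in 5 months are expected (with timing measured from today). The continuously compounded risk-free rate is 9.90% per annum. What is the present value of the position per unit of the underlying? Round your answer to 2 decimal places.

£51.51

PV(remaining dividends) I = 10.88·e^(−0.0990·4/12) + 11.54·e^(−0.0990·5/12) = 21.6005
Current forward F = (S − I)·e^(rT) = (485.55 − 21.6005)·e^(0.0990·6/12) = 463.9495 × 1.050746 = 487.4931
Value (long) = (F − K)·e^(−rT) = (487.4931 − 433.37) × 0.951705 = 51.5092
Value = £51.51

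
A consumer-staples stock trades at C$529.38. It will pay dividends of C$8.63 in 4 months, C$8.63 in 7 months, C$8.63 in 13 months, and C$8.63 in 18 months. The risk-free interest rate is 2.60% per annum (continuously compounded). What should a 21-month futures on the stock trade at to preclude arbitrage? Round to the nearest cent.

PV(dividends) I = 8.63·e^(−0.0260·4/12) + 8.63·e^(−0.0260·7/12) + 8.63·e^(−0.0260·13/12) + 8.63·e^(−0.0260·18/12)
I = 8.5555 + 8.5001 + 8.3903 + 8.2999 = 33.7458
F = (S − I)·e^(rT) = (529.38 − 33.7458) · e^(0.0260·21/12)
= 495.6342 · e^0.045500 = 495.6342 × 1.046551 = C$518.71

C$518.71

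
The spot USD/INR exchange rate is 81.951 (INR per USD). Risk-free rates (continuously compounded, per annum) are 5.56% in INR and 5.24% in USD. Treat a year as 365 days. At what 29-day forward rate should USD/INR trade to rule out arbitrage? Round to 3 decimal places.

F = S·e^((r_INR − r_USD)T) = 81.951 · e^((0.0556 − 0.0524) × 29/365)
= 81.951 · e^0.000254 = 81.951 × 1.000254
F = 81.972 INR per USD

81.972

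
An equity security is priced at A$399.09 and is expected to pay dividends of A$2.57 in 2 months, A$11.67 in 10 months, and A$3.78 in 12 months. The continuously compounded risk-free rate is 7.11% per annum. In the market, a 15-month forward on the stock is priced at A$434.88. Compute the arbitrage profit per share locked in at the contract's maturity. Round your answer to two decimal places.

PV(dividends) I = 2.57·e^(−0.0711·2/12) + 11.67·e^(−0.0711·10/12) + 3.78·e^(−0.0711·12/12) = 17.0589
Fair forward F* = (S − I)·e^(rT) = (399.09 − 17.0589)·e^0.088875 = 382.0311 × 1.092944 = 417.5386
Market A$434.88 > fair 417.5386: forward overpriced → cash-and-carry (borrow at r, buy the stock and collect the dividends, short the forward).
Profit at T = |F_mkt − F*| = |434.88 − 417.5386| = A$17.34 per share

A$17.34 per share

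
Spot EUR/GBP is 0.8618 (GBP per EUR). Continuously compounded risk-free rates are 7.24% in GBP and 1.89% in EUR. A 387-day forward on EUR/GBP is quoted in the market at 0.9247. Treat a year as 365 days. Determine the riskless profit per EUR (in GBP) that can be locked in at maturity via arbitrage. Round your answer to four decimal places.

Fair forward: F* = S·e^(carry·T), with carry = (r_GBP − r_EUR) = 0.0724 − 0.0189 = 0.0535
F* = 0.8618 · e^(0.0535 × 387/365) = 0.8618 · e^0.056725 = 0.8618 × 1.058365 = 0.9121
Market 0.9247 > fair 0.9121: forward overpriced → cash-and-carry (buy spot, short the forward).
At maturity, profit = |F_mkt − F*| = |0.9247 − 0.9121| = 0.0126 per EUR (in GBP)

0.0126 per EUR (in GBP)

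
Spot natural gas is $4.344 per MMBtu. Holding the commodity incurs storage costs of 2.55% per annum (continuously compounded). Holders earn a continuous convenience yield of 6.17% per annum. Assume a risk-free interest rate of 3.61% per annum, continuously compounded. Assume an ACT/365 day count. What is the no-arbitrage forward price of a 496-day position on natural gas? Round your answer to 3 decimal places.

Net carry = r + u − y = 0.0361 + 0.0255 − 0.0617 = -0.0001
F = S·e^((r+u−y)T) = 4.344 · e^(-0.0001 × 496/365) = 4.344 · e^-0.000136
= 4.344 × 0.999864 = $4.343 per MMBtu

$4.343 per MMBtu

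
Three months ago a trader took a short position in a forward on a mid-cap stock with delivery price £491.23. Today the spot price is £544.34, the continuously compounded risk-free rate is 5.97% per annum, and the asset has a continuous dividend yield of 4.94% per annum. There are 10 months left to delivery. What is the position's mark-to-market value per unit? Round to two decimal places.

Current fair forward for the remaining 10 months: F = S·e^((r − q)·T), (r − q) = 0.0597 − 0.0494 = 0.0103
F = 544.34 · e^(0.0103 × 10/12) = 544.34 × 1.008620 = 549.0322
Value of long forward = (F − K)·e^(−rT) = (549.0322 − 491.23) · e^(−0.0597·10/12)
= 57.8022 × 0.951467 = 55.00
Short position value = −(long value) = -£55.00

-£55.00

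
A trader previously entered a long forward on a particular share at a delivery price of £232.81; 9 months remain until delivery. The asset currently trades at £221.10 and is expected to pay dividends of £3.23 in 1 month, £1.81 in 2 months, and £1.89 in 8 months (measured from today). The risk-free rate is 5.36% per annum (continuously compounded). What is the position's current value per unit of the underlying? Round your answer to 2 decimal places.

-£9.37

PV(remaining dividends) I = 3.23·e^(−0.0536·1/12) + 1.81·e^(−0.0536·2/12) + 1.89·e^(−0.0536·8/12) = 6.8332
Current forward F = (S − I)·e^(rT) = (221.10 − 6.8332)·e^(0.0536·9/12) = 214.2668 × 1.041019 = 223.0558
Value (long) = (F − K)·e^(−rT) = (223.0558 − 232.81) × 0.960597 = -9.3699
Value = -£9.37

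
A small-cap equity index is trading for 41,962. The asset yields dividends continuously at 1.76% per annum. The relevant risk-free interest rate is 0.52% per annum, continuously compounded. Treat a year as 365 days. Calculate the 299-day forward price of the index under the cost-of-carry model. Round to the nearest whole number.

41,538

F = S·e^((r − q)T) = 41962 · e^((0.0052 − 0.0176) × 299/365)
= 41962 · e^-0.010158 = 41962 × 0.989893
F = 41,538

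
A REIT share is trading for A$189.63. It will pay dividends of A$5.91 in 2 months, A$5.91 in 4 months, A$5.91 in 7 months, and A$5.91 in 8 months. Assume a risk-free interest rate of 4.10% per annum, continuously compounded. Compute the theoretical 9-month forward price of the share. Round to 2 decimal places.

A$171.61

PV(dividends) I = 5.91·e^(−0.0410·2/12) + 5.91·e^(−0.0410·4/12) + 5.91·e^(−0.0410·7/12) + 5.91·e^(−0.0410·8/12)
I = 5.8698 + 5.8298 + 5.7703 + 5.7506 = 23.2205
F = (S − I)·e^(rT) = (189.63 − 23.2205) · e^(0.0410·9/12)
= 166.4095 · e^0.030750 = 166.4095 × 1.031228 = A$171.61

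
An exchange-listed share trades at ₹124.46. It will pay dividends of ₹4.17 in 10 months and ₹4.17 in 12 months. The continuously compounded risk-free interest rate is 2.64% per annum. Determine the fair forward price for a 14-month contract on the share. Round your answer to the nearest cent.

PV(dividends) I = 4.17·e^(−0.0264·10/12) + 4.17·e^(−0.0264·12/12)
I = 4.0793 + 4.0614 = 8.1407
F = (S − I)·e^(rT) = (124.46 − 8.1407) · e^(0.0264·14/12)
= 116.3193 · e^0.030800 = 116.3193 × 1.031279 = ₹119.96

₹119.96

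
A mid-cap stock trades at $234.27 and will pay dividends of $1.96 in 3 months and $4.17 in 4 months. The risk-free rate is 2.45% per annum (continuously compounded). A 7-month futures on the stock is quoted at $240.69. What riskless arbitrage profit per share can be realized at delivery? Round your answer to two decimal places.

PV(dividends) I = 1.96·e^(−0.0245·3/12) + 4.17·e^(−0.0245·4/12) = 6.0841
Fair futures F* = (S − I)·e^(rT) = (234.27 − 6.0841)·e^0.014292 = 228.1859 × 1.014395 = 231.4706
Market $240.69 > fair 231.4706: forward overpriced → cash-and-carry (borrow at r, buy the stock and collect the dividends, short the forward).
Profit at T = |F_mkt − F*| = |240.69 − 231.4706| = $9.22 per share

$9.22 per share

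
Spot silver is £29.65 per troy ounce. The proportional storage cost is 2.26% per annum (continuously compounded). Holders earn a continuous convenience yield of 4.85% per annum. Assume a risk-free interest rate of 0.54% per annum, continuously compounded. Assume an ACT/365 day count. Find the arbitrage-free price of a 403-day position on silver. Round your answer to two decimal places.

Net carry = r + u − y = 0.0054 + 0.0226 − 0.0485 = -0.0205
F = S·e^((r+u−y)T) = 29.65 · e^(-0.0205 × 403/365) = 29.65 · e^-0.022634
= 29.65 × 0.977620 = £28.99 per troy ounce

£28.99 per troy ounce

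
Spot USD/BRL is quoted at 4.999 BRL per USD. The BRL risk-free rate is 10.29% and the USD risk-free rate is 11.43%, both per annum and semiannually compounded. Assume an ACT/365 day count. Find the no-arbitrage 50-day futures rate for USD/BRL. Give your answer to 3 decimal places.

By covered interest parity, F = S · (1+r_BRL/2)^(2T) / (1+r_USD/2)^(2T)
= 4.999 × 1.013840 / 1.015343 = 4.999 × 0.998520
F = 4.992 BRL per USD

4.992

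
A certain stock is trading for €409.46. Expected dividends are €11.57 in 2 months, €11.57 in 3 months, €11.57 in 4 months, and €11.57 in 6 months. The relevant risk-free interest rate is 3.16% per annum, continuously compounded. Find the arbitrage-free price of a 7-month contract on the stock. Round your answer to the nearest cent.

PV(dividends) I = 11.57·e^(−0.0316·2/12) + 11.57·e^(−0.0316·3/12) + 11.57·e^(−0.0316·4/12) + 11.57·e^(−0.0316·6/12)
I = 11.5092 + 11.4790 + 11.4488 + 11.3886 = 45.8256
F = (S − I)·e^(rT) = (409.46 − 45.8256) · e^(0.0316·7/12)
= 363.6344 · e^0.018433 = 363.6344 × 1.018604 = €370.40

€370.40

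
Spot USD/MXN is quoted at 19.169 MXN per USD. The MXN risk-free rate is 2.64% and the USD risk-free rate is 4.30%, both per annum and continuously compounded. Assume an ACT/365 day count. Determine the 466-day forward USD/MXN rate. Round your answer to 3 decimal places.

F = S·e^((r_MXN − r_USD)T) = 19.169 · e^((0.0264 − 0.0430) × 466/365)
= 19.169 · e^-0.021193 = 19.169 × 0.979030
F = 18.767 MXN per USD

18.767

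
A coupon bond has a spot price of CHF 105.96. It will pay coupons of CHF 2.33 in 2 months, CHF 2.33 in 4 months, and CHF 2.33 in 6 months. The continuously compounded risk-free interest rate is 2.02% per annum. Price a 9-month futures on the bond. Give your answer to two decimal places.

CHF 100.53

PV(coupons) I = 2.33·e^(−0.0202·2/12) + 2.33·e^(−0.0202·4/12) + 2.33·e^(−0.0202·6/12)
I = 2.3222 + 2.3144 + 2.3066 = 6.9432
F = (S − I)·e^(rT) = (105.96 − 6.9432) · e^(0.0202·9/12)
= 99.0168 · e^0.015150 = 99.0168 × 1.015265 = CHF 100.53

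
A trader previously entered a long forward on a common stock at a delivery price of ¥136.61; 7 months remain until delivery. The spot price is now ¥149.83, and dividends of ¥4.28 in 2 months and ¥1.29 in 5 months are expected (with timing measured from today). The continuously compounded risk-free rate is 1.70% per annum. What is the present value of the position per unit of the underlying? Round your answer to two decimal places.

¥9.02

PV(remaining dividends) I = 4.28·e^(−0.0170·2/12) + 1.29·e^(−0.0170·5/12) = 5.5488
Current forward F = (S − I)·e^(rT) = (149.83 − 5.5488)·e^(0.0170·7/12) = 144.2812 × 1.009966 = 145.7191
Value (long) = (F − K)·e^(−rT) = (145.7191 − 136.61) × 0.990132 = 9.0192
Value = ¥9.02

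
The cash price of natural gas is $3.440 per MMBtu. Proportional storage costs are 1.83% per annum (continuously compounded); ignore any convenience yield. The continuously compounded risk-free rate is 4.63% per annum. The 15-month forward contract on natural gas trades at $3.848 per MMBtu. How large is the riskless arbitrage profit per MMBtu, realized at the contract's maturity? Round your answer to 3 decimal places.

$0.119 per MMBtu

Fair forward: F* = S·e^(carry·T), with carry = (r + u) = 0.0463 + 0.0183 = 0.0646
F* = 3.440 · e^(0.0646 × 15/12) = 3.440 · e^0.080750 = 3.440 × 1.084100 = $3.7293
Market $3.848 > fair $3.7293: forward overpriced → cash-and-carry (buy spot, short the forward).
At maturity, profit = |F_mkt − F*| = |3.848 − 3.7293| = $0.119 per MMBtu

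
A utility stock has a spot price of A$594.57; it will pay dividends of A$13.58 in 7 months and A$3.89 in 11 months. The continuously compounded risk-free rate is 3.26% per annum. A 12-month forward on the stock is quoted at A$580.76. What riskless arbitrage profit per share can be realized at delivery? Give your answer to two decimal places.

A$15.85 per share

PV(dividends) I = 13.58·e^(−0.0326·7/12) + 3.89·e^(−0.0326·11/12) = 17.0997
Fair forward F* = (S − I)·e^(rT) = (594.57 − 17.0997)·e^0.032600 = 577.4703 × 1.033137 = 596.6059
Market A$580.76 < fair 596.6059: forward underpriced → reverse cash-and-carry (short the stock, invest proceeds at r, pay the dividends, go long the forward).
Profit at T = |F_mkt − F*| = |580.76 − 596.6059| = A$15.85 per share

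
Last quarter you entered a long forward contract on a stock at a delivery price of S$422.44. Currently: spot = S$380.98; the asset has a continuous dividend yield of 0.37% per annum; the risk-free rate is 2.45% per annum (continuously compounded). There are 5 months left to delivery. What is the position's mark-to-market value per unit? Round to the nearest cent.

-S$37.76

Current fair forward for the remaining 5 months: F = S·e^((r − q)·T), (r − q) = 0.0245 − 0.0037 = 0.0208
F = 380.98 · e^(0.0208 × 5/12) = 380.98 × 1.008704 = 384.2960
Value of long forward = (F − K)·e^(−rT) = (384.2960 − 422.44) · e^(−0.0245·5/12)
= -38.1440 × 0.989844 = -37.76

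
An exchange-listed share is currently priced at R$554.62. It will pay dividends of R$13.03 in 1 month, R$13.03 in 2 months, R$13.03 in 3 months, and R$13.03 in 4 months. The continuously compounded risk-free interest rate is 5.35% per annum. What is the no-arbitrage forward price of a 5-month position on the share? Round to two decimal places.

R$514.42

PV(dividends) I = 13.03·e^(−0.0535·1/12) + 13.03·e^(−0.0535·2/12) + 13.03·e^(−0.0535·3/12) + 13.03·e^(−0.0535·4/12)
I = 12.9720 + 12.9143 + 12.8569 + 12.7997 = 51.5429
F = (S − I)·e^(rT) = (554.62 − 51.5429) · e^(0.0535·5/12)
= 503.0771 · e^0.022292 = 503.0771 × 1.022542 = R$514.42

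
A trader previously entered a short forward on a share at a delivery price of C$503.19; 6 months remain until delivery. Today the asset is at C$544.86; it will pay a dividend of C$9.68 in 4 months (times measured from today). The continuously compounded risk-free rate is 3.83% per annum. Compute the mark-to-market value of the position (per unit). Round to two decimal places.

-C$41.66

PV(remaining dividends) I = 9.68·e^(−0.0383·4/12) = 9.5572
Current forward F = (S − I)·e^(rT) = (544.86 − 9.5572)·e^(0.0383·6/12) = 535.3028 × 1.019335 = 545.6529
Value (long) = (F − K)·e^(−rT) = (545.6529 − 503.19) × 0.981032 = 41.6575
Short position value = −(long value) = -C$41.66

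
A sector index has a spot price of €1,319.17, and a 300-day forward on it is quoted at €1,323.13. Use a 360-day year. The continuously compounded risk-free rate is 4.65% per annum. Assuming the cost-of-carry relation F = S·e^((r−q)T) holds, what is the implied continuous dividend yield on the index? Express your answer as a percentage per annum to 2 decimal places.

4.29%

From F = S·e^((r−q)T): (r − q) = ln(F/S)/T
ln(1323.13/1319.17) = ln(1.003002) = 0.002998
(r − q) = 0.002998 / (300/360) = 0.003598
q = r − ln(F/S)/T = 0.0465 − 0.003598 = 0.042902
q = 4.29%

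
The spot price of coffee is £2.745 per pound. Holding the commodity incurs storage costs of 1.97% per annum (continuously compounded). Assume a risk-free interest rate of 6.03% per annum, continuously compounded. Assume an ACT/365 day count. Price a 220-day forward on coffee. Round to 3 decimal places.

£2.881 per pound

Net carry = r + u − y = 0.0603 + 0.0197 − 0.0000 = 0.0800
F = S·e^((r+u−y)T) = 2.745 · e^(0.0800 × 220/365) = 2.745 · e^0.048219
= 2.745 × 1.049400 = £2.881 per pound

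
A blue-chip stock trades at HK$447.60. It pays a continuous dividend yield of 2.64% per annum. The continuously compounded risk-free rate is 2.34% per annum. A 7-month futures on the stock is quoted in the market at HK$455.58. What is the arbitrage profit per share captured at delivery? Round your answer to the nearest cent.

Fair futures: F* = S·e^(carry·T), with carry = (r − q) = 0.0234 − 0.0264 = -0.0030
F* = 447.60 · e^(-0.0030 × 7/12) = 447.60 · e^-0.001750 = 447.60 × 0.998252 = HK$446.8176
Market HK$455.58 > fair HK$446.8176: forward overpriced → cash-and-carry (buy spot, short the forward).
At maturity, profit = |F_mkt − F*| = |455.58 − 446.8176| = HK$8.76 per share

HK$8.76 per share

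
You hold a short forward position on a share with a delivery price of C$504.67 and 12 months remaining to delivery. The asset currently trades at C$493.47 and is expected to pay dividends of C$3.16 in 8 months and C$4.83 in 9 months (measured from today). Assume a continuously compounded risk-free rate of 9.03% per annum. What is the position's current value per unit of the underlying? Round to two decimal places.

-C$24.89

PV(remaining dividends) I = 3.16·e^(−0.0903·8/12) + 4.83·e^(−0.0903·9/12) = 7.4891
Current forward F = (S − I)·e^(rT) = (493.47 − 7.4891)·e^(0.0903·12/12) = 485.9809 × 1.094503 = 531.9076
Value (long) = (F − K)·e^(−rT) = (531.9076 − 504.67) × 0.913657 = 24.8858
Short position value = −(long value) = -C$24.89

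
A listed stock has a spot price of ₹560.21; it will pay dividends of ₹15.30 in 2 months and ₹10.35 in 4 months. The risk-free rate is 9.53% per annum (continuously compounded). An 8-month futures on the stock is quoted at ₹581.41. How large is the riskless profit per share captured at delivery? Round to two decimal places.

PV(dividends) I = 15.30·e^(−0.0953·2/12) + 10.35·e^(−0.0953·4/12) = 25.0853
Fair futures F* = (S − I)·e^(rT) = (560.21 − 25.0853)·e^0.063533 = 535.1247 × 1.065595 = 570.2262
Market ₹581.41 > fair 570.2262: forward overpriced → cash-and-carry (borrow at r, buy the stock and collect the dividends, short the forward).
Profit at T = |F_mkt − F*| = |581.41 − 570.2262| = ₹11.18 per share

₹11.18 per share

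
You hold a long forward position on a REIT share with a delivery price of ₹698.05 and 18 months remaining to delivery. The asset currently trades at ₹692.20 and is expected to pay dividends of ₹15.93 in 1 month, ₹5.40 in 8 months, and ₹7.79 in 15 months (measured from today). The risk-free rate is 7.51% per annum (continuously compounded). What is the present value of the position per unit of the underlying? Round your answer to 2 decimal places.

PV(remaining dividends) I = 15.93·e^(−0.0751·1/12) + 5.40·e^(−0.0751·8/12) + 7.79·e^(−0.0751·15/12) = 28.0589
Current forward F = (S − I)·e^(rT) = (692.20 − 28.0589)·e^(0.0751·18/12) = 664.1411 × 1.119240 = 743.3333
Value (long) = (F − K)·e^(−rT) = (743.3333 − 698.05) × 0.893463 = 40.4590
Value = ₹40.46

₹40.46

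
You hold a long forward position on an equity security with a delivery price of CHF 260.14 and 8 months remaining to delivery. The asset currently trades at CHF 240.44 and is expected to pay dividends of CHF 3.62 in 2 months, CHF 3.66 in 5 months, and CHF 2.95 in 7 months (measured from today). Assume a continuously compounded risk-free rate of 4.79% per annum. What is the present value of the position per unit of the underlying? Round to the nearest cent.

PV(remaining dividends) I = 3.62·e^(−0.0479·2/12) + 3.66·e^(−0.0479·5/12) + 2.95·e^(−0.0479·7/12) = 10.0476
Current forward F = (S − I)·e^(rT) = (240.44 − 10.0476)·e^(0.0479·8/12) = 230.3924 × 1.032449 = 237.8684
Value (long) = (F − K)·e^(−rT) = (237.8684 − 260.14) × 0.968571 = -21.5716
Value = -CHF 21.57

-CHF 21.57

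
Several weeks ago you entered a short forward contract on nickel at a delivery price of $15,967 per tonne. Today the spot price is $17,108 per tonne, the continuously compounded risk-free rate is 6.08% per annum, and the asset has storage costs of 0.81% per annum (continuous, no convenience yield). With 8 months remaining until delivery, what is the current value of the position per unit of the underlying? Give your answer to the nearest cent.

Current fair forward for the remaining 8 months: F = S·e^((r + u)·T), (r + u) = 0.0608 + 0.0081 = 0.0689
F = 17108 · e^(0.0689 × 8/12) = 17108 × 1.04700461 = 17912.1549
Value of long forward = (F − K)·e^(−rT) = (17912.1549 − 15967) · e^(−0.0608·8/12)
= 1945.1549 × 0.96027715 = 1867.89
Short position value = −(long value) = -$1867.89

-$1867.89 per tonne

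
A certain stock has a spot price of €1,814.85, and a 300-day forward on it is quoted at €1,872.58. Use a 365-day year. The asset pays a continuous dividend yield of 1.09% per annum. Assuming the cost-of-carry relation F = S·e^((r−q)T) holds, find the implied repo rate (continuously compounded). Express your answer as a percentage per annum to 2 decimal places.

4.90%

From F = S·e^((r−q)T): (r − q) = ln(F/S)/T
ln(1872.58/1814.85) = ln(1.031810) = 0.031315
(r − q) = 0.031315 / (300/365) = 0.038100
r = ln(F/S)/T + q = 0.038100 + 0.0109 = 0.049000
r = 4.90%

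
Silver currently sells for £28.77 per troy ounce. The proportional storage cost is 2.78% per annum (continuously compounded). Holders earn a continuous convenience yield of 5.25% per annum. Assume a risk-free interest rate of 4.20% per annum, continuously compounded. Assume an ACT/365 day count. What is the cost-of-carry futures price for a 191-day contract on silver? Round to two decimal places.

Net carry = r + u − y = 0.0420 + 0.0278 − 0.0525 = 0.0173
F = S·e^((r+u−y)T) = 28.77 · e^(0.0173 × 191/365) = 28.77 · e^0.009053
= 28.77 × 1.009094 = £29.03 per troy ounce

£29.03 per troy ounce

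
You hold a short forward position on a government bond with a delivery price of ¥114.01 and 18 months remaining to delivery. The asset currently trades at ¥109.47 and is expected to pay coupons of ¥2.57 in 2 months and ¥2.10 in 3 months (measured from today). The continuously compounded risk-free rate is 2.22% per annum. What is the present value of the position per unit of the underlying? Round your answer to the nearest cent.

PV(remaining coupons) I = 2.57·e^(−0.0222·2/12) + 2.10·e^(−0.0222·3/12) = 4.6489
Current forward F = (S − I)·e^(rT) = (109.47 − 4.6489)·e^(0.0222·18/12) = 104.8211 × 1.033861 = 108.3704
Value (long) = (F − K)·e^(−rT) = (108.3704 − 114.01) × 0.967248 = -5.4549
Short position value = −(long value) = ¥5.45

¥5.45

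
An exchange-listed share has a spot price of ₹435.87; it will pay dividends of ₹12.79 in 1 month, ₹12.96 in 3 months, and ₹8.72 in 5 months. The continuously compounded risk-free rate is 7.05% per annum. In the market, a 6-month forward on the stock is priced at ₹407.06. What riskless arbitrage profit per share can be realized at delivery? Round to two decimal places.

₹9.32 per share

PV(dividends) I = 12.79·e^(−0.0705·1/12) + 12.96·e^(−0.0705·3/12) + 8.72·e^(−0.0705·5/12) = 33.9162
Fair forward F* = (S − I)·e^(rT) = (435.87 − 33.9162)·e^0.035250 = 401.9538 × 1.035879 = 416.3755
Market ₹407.06 < fair 416.3755: forward underpriced → reverse cash-and-carry (short the stock, invest proceeds at r, pay the dividends, go long the forward).
Profit at T = |F_mkt − F*| = |407.06 − 416.3755| = ₹9.32 per share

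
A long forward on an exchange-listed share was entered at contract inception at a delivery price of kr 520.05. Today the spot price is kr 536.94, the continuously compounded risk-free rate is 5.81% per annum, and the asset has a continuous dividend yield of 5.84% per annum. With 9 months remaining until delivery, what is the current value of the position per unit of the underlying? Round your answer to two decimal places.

kr 16.05

Current fair forward for the remaining 9 months: F = S·e^((r − q)·T), (r − q) = 0.0581 − 0.0584 = -0.0003
F = 536.94 · e^(-0.0003 × 9/12) = 536.94 × 0.999775 = 536.8192
Value of long forward = (F − K)·e^(−rT) = (536.8192 − 520.05) · e^(−0.0581·9/12)
= 16.7692 × 0.957361 = 16.05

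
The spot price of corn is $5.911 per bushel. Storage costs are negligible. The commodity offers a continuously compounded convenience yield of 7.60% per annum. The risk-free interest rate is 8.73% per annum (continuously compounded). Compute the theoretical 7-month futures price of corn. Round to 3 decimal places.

$5.950 per bushel

Net carry = r + u − y = 0.0873 + 0.0000 − 0.0760 = 0.0113
F = S·e^((r+u−y)T) = 5.911 · e^(0.0113 × 7/12) = 5.911 · e^0.006592
= 5.911 × 1.006614 = $5.950 per bushel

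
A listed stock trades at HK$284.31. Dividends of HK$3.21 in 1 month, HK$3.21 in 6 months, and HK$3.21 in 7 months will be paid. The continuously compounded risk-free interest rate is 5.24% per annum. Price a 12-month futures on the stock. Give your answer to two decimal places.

HK$289.66

PV(dividends) I = 3.21·e^(−0.0524·1/12) + 3.21·e^(−0.0524·6/12) + 3.21·e^(−0.0524·7/12)
I = 3.1960 + 3.1270 + 3.1134 = 9.4364
F = (S − I)·e^(rT) = (284.31 − 9.4364) · e^(0.0524·12/12)
= 274.8736 · e^0.052400 = 274.8736 × 1.053797 = HK$289.66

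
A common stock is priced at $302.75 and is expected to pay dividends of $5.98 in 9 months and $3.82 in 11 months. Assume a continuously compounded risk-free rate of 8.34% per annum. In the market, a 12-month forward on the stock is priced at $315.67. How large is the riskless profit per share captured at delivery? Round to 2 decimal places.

$3.46 per share

PV(dividends) I = 5.98·e^(−0.0834·9/12) + 3.82·e^(−0.0834·11/12) = 9.1563
Fair forward F* = (S − I)·e^(rT) = (302.75 − 9.1563)·e^0.083400 = 293.5937 × 1.086977 = 319.1296
Market $315.67 < fair 319.1296: forward underpriced → reverse cash-and-carry (short the stock, invest proceeds at r, pay the dividends, go long the forward).
Profit at T = |F_mkt − F*| = |315.67 − 319.1296| = $3.46 per share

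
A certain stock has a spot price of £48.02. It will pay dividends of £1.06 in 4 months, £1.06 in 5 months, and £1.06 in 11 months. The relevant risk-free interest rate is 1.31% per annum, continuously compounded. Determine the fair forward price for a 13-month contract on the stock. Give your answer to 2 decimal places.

PV(dividends) I = 1.06·e^(−0.0131·4/12) + 1.06·e^(−0.0131·5/12) + 1.06·e^(−0.0131·11/12)
I = 1.0554 + 1.0542 + 1.0473 = 3.1569
F = (S − I)·e^(rT) = (48.02 − 3.1569) · e^(0.0131·13/12)
= 44.8631 · e^0.014192 = 44.8631 × 1.014293 = £45.50

£45.50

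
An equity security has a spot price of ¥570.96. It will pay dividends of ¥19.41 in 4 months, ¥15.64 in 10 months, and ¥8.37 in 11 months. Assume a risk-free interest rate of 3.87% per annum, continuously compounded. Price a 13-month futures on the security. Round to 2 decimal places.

PV(dividends) I = 19.41·e^(−0.0387·4/12) + 15.64·e^(−0.0387·10/12) + 8.37·e^(−0.0387·11/12)
I = 19.1612 + 15.1437 + 8.0783 = 42.3832
F = (S − I)·e^(rT) = (570.96 − 42.3832) · e^(0.0387·13/12)
= 528.5768 · e^0.041925 = 528.5768 × 1.042816 = ¥551.21

¥551.21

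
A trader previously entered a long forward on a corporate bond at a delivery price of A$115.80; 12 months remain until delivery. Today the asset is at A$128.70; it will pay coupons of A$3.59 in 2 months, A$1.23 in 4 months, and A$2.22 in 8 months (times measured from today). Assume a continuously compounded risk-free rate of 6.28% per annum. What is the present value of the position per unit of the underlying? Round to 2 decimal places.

A$13.06

PV(remaining coupons) I = 3.59·e^(−0.0628·2/12) + 1.23·e^(−0.0628·4/12) + 2.22·e^(−0.0628·8/12) = 6.8861
Current forward F = (S − I)·e^(rT) = (128.70 − 6.8861)·e^(0.0628·12/12) = 121.8139 × 1.064814 = 129.7091
Value (long) = (F − K)·e^(−rT) = (129.7091 − 115.80) × 0.939131 = 13.0625
Value = A$13.06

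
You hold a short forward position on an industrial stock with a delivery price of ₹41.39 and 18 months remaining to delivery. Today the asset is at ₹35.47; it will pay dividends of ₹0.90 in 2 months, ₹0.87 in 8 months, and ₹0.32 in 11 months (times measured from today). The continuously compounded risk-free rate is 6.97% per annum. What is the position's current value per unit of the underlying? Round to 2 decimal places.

PV(remaining dividends) I = 0.90·e^(−0.0697·2/12) + 0.87·e^(−0.0697·8/12) + 0.32·e^(−0.0697·11/12) = 2.0203
Current forward F = (S − I)·e^(rT) = (35.47 − 2.0203)·e^(0.0697·18/12) = 33.4497 × 1.110211 = 37.1362
Value (long) = (F − K)·e^(−rT) = (37.1362 − 41.39) × 0.900730 = -3.8315
Short position value = −(long value) = ₹3.83

₹3.83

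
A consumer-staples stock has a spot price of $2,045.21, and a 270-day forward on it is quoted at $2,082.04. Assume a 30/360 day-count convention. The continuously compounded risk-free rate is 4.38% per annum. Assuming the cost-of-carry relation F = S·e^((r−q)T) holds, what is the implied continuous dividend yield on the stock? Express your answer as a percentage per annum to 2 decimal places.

2.00%

From F = S·e^((r−q)T): (r − q) = ln(F/S)/T
ln(2082.04/2045.21) = ln(1.018008) = 0.017848
(r − q) = 0.017848 / (270/360) = 0.023797
q = r − ln(F/S)/T = 0.0438 − 0.023797 = 0.020003
q = 2.00%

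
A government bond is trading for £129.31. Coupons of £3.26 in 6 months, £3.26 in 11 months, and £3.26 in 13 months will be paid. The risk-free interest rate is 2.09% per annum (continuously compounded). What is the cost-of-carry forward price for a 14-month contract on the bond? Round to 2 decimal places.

£122.65

PV(coupons) I = 3.26·e^(−0.0209·6/12) + 3.26·e^(−0.0209·11/12) + 3.26·e^(−0.0209·13/12)
I = 3.2261 + 3.1981 + 3.1870 = 9.6112
F = (S − I)·e^(rT) = (129.31 − 9.6112) · e^(0.0209·14/12)
= 119.6988 · e^0.024383 = 119.6988 × 1.024683 = £122.65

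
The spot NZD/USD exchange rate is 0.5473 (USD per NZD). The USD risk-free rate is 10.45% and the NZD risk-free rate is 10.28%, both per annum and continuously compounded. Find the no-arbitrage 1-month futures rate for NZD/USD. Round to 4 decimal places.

F = S·e^((r_USD − r_NZD)T) = 0.5473 · e^((0.1045 − 0.1028) × 1/12)
= 0.5473 · e^0.000142 = 0.5473 × 1.000142
F = 0.5474 USD per NZD

0.5474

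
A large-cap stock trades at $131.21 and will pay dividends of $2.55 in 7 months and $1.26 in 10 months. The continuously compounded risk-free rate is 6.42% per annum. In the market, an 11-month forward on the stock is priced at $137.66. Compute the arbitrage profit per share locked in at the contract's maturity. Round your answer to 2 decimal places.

PV(dividends) I = 2.55·e^(−0.0642·7/12) + 1.26·e^(−0.0642·10/12) = 3.6506
Fair forward F* = (S − I)·e^(rT) = (131.21 − 3.6506)·e^0.058850 = 127.5594 × 1.060616 = 135.2915
Market $137.66 > fair 135.2915: forward overpriced → cash-and-carry (borrow at r, buy the stock and collect the dividends, short the forward).
Profit at T = |F_mkt − F*| = |137.66 − 135.2915| = $2.37 per share

$2.37 per share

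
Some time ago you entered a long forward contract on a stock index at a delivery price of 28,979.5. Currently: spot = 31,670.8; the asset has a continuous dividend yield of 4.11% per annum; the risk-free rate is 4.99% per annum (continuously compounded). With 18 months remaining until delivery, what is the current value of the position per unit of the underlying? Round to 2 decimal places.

Current fair forward for the remaining 18 months: F = S·e^((r − q)·T), (r − q) = 0.0499 − 0.0411 = 0.0088
F = 31670.8 · e^(0.0088 × 18/12) = 31670.8 × 1.01328750 = 32091.6258
Value of long forward = (F − K)·e^(−rT) = (32091.6258 − 28979.5) · e^(−0.0499·18/12)
= 3112.1258 × 0.92788266 = 2887.69

2887.69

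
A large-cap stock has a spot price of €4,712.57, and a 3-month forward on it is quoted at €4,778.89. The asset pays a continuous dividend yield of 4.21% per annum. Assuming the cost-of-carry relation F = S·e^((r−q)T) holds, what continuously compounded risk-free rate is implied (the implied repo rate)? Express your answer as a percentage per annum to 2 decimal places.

From F = S·e^((r−q)T): (r − q) = ln(F/S)/T
ln(4778.89/4712.57) = ln(1.014073) = 0.013975
(r − q) = 0.013975 / (3/12) = 0.055900
r = ln(F/S)/T + q = 0.055900 + 0.0421 = 0.098000
r = 9.80%

9.80%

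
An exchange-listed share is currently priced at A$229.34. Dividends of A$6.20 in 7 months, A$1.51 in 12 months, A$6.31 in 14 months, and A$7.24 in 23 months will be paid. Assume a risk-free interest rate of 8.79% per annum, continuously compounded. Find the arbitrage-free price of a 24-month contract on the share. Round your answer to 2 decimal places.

PV(dividends) I = 6.20·e^(−0.0879·7/12) + 1.51·e^(−0.0879·12/12) + 6.31·e^(−0.0879·14/12) + 7.24·e^(−0.0879·23/12)
I = 5.8901 + 1.3829 + 5.6950 + 6.1175 = 19.0855
F = (S − I)·e^(rT) = (229.34 − 19.0855) · e^(0.0879·24/12)
= 210.2545 · e^0.175800 = 210.2545 × 1.192200 = A$250.67

A$250.67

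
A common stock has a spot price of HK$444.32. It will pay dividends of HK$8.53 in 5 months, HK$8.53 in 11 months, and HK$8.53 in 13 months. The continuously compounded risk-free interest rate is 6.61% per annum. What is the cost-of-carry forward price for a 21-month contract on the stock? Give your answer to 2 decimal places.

PV(dividends) I = 8.53·e^(−0.0661·5/12) + 8.53·e^(−0.0661·11/12) + 8.53·e^(−0.0661·13/12)
I = 8.2983 + 8.0285 + 7.9405 = 24.2673
F = (S − I)·e^(rT) = (444.32 − 24.2673) · e^(0.0661·21/12)
= 420.0527 · e^0.115675 = 420.0527 × 1.122631 = HK$471.56

HK$471.56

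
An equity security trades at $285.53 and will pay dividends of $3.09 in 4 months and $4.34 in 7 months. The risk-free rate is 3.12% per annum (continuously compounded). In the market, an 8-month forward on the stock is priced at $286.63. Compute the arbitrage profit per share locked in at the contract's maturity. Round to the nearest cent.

PV(dividends) I = 3.09·e^(−0.0312·4/12) + 4.34·e^(−0.0312·7/12) = 7.3198
Fair forward F* = (S − I)·e^(rT) = (285.53 − 7.3198)·e^0.020800 = 278.2102 × 1.021018 = 284.0576
Market $286.63 > fair 284.0576: forward overpriced → cash-and-carry (borrow at r, buy the stock and collect the dividends, short the forward).
Profit at T = |F_mkt − F*| = |286.63 − 284.0576| = $2.57 per share

$2.57 per share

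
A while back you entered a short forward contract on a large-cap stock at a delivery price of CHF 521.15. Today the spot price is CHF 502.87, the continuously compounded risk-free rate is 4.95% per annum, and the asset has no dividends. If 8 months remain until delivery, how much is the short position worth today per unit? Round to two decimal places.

CHF 1.36

Current fair forward for the remaining 8 months: F = S·e^(r·T), r = 0.0495
F = 502.87 · e^(0.0495 × 8/12) = 502.87 × 1.033551 = 519.7418
Value of long forward = (F − K)·e^(−rT) = (519.7418 − 521.15) · e^(−0.0495·8/12)
= -1.4082 × 0.967539 = -1.36
Short position value = −(long value) = CHF 1.36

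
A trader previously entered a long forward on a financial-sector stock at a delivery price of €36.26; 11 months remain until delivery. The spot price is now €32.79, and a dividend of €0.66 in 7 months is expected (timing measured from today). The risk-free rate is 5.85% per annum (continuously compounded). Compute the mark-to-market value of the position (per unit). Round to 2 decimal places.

PV(remaining dividends) I = 0.66·e^(−0.0585·7/12) = 0.6379
Current forward F = (S − I)·e^(rT) = (32.79 − 0.6379)·e^(0.0585·11/12) = 32.1521 × 1.055089 = 33.9233
Value (long) = (F − K)·e^(−rT) = (33.9233 − 36.26) × 0.947787 = -2.2147
Value = -€2.21

-€2.21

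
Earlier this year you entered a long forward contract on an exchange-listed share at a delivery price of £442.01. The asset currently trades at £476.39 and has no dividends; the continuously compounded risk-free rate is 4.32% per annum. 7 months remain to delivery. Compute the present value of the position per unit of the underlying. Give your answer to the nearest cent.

£45.38

Current fair forward for the remaining 7 months: F = S·e^(r·T), r = 0.0432
F = 476.39 · e^(0.0432 × 7/12) = 476.39 × 1.025520 = 488.5475
Value of long forward = (F − K)·e^(−rT) = (488.5475 − 442.01) · e^(−0.0432·7/12)
= 46.5375 × 0.975115 = 45.38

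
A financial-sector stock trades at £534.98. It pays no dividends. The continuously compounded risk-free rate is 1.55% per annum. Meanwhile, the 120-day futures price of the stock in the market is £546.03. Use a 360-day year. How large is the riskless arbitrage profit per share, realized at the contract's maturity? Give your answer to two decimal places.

£8.28 per share

Fair futures: F* = S·e^(carry·T), with carry = r = 0.0155
F* = 534.98 · e^(0.0155 × 120/360) = 534.98 · e^0.005167 = 534.98 × 1.005180 = £537.7512
Market £546.03 > fair £537.7512: forward overpriced → cash-and-carry (buy spot, short the forward).
At maturity, profit = |F_mkt − F*| = |546.03 − 537.7512| = £8.28 per share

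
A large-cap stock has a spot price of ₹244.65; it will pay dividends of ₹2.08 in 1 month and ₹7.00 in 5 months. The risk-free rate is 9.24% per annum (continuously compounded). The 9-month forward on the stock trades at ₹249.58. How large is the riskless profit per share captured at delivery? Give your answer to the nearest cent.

PV(dividends) I = 2.08·e^(−0.0924·1/12) + 7.00·e^(−0.0924·5/12) = 8.7997
Fair forward F* = (S − I)·e^(rT) = (244.65 − 8.7997)·e^0.069300 = 235.8503 × 1.071758 = 252.7744
Market ₹249.58 < fair 252.7744: forward underpriced → reverse cash-and-carry (short the stock, invest proceeds at r, pay the dividends, go long the forward).
Profit at T = |F_mkt − F*| = |249.58 − 252.7744| = ₹3.19 per share

₹3.19 per share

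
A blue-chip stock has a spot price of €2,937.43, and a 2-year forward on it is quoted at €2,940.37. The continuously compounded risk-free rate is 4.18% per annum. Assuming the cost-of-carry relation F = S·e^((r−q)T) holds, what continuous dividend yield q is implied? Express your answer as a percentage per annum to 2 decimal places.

4.13%

From F = S·e^((r−q)T): (r − q) = ln(F/S)/T
ln(2940.37/2937.43) = ln(1.001001) = 0.001000
(r − q) = 0.001000 / (2) = 0.000500
q = r − ln(F/S)/T = 0.0418 − 0.000500 = 0.041300
q = 4.13%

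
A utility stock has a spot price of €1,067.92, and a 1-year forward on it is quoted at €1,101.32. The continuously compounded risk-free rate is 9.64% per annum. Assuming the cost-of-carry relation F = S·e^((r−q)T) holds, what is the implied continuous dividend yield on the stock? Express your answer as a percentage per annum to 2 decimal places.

6.56%

From F = S·e^((r−q)T): (r − q) = ln(F/S)/T
ln(1101.32/1067.92) = ln(1.031276) = 0.030797
(r − q) = 0.030797 / (1) = 0.030797
q = r − ln(F/S)/T = 0.0964 − 0.030797 = 0.065603
q = 6.56%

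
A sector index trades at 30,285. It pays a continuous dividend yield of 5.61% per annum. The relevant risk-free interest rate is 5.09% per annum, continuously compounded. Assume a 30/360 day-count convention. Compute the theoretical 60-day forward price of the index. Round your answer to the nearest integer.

30,259

F = S·e^((r − q)T) = 30285 · e^((0.0509 − 0.0561) × 60/360)
= 30285 · e^-0.000867 = 30285 × 0.999133
F = 30,259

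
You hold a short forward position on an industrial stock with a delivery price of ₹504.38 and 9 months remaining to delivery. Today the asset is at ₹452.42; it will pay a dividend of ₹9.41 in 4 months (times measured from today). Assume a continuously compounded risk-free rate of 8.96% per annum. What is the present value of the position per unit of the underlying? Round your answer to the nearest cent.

₹28.31

PV(remaining dividends) I = 9.41·e^(−0.0896·4/12) = 9.1331
Current forward F = (S − I)·e^(rT) = (452.42 − 9.1331)·e^(0.0896·9/12) = 443.2869 × 1.069509 = 474.0993
Value (long) = (F − K)·e^(−rT) = (474.0993 − 504.38) × 0.935008 = -28.3127
Short position value = −(long value) = ₹28.31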